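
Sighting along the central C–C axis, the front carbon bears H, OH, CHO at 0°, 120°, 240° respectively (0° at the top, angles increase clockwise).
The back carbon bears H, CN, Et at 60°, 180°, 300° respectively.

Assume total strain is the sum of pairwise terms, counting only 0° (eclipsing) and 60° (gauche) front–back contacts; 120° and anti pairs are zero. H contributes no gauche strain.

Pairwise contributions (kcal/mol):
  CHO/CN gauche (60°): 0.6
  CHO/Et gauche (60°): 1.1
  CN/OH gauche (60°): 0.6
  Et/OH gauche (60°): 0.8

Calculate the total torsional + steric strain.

2.3 kcal/mol

This conformer (staggered): OH(120°)/CN(180°) gauche 0.6; CHO(240°)/CN(180°) gauche 0.6; CHO(240°)/Et(300°) gauche 1.1 → 2.3 kcal/mol.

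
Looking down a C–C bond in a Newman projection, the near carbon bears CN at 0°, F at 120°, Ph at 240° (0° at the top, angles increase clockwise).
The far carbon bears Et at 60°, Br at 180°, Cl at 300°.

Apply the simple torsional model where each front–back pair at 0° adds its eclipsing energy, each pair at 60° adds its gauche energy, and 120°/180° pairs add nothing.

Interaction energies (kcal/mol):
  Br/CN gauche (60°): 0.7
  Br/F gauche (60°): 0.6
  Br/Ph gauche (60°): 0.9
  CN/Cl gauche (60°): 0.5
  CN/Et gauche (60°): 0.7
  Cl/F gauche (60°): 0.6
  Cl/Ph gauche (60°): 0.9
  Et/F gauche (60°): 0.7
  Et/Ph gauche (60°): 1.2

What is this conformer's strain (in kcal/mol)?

This conformer (staggered): CN(0°)/Et(60°) gauche 0.7; CN(0°)/Cl(300°) gauche 0.5; F(120°)/Et(60°) gauche 0.7; F(120°)/Br(180°) gauche 0.6; Ph(240°)/Br(180°) gauche 0.9; Ph(240°)/Cl(300°) gauche 0.9 → 4.3 kcal/mol.

4.3 kcal/mol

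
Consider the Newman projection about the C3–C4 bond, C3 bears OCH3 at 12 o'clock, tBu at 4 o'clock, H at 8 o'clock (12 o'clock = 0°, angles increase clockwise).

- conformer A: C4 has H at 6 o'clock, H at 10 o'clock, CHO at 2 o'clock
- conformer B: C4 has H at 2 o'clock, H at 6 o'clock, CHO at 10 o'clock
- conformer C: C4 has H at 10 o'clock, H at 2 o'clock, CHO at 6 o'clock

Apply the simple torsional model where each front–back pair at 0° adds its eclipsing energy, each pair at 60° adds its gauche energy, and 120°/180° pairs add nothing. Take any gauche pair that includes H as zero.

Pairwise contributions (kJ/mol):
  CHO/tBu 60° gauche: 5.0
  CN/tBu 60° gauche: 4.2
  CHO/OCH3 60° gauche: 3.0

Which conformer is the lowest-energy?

A (staggered): OCH3(0°)/CHO(60°) gauche 3.0; tBu(120°)/CHO(60°) gauche 5.0 → 8.0 kJ/mol.
B (staggered): OCH3(0°)/CHO(300°) gauche 3.0 → 3.0 kJ/mol.
C (staggered): tBu(120°)/CHO(180°) gauche 5.0 → 5.0 kJ/mol.
B has the lowest total (3.0 kJ/mol).

B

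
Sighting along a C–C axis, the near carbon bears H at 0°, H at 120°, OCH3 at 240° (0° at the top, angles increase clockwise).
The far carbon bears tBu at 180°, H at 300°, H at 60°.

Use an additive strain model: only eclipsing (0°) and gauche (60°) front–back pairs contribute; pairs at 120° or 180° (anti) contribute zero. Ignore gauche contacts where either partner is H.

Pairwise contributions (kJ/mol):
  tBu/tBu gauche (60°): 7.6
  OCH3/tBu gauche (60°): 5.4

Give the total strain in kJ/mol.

5.4 kJ/mol

This conformer (staggered): OCH3–tBu gauche; 5.4 = 5.4 kJ/mol.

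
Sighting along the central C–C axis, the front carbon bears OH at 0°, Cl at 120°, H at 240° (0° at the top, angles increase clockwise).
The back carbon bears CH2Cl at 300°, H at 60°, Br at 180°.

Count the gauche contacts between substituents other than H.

Non-H gauche pairs: OH(0°)/CH2Cl(300°); Cl(120°)/Br(180°) — 2 interactions.

2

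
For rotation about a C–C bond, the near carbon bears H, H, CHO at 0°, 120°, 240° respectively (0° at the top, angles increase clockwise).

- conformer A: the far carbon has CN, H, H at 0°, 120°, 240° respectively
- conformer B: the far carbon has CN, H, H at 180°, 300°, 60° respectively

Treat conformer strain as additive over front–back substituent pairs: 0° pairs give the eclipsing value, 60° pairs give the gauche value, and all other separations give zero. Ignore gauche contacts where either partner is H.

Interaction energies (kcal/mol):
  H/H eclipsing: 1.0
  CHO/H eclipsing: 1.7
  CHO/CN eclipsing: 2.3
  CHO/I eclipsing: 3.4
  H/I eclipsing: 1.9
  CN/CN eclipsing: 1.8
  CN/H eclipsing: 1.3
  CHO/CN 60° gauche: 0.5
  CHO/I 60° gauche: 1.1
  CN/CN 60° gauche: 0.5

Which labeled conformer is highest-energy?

A is eclipsed. H at 0° is eclipsed with CN at 0° (1.3); H at 120° is eclipsed with H at 120° (1.0); CHO at 240° is eclipsed with H at 240° (1.7). Total 4.0 kcal/mol.
B is staggered. CHO at 240° is gauche with CN at 180° (0.5). Total 0.5 kcal/mol.
A has the highest total (4.0 kcal/mol).

A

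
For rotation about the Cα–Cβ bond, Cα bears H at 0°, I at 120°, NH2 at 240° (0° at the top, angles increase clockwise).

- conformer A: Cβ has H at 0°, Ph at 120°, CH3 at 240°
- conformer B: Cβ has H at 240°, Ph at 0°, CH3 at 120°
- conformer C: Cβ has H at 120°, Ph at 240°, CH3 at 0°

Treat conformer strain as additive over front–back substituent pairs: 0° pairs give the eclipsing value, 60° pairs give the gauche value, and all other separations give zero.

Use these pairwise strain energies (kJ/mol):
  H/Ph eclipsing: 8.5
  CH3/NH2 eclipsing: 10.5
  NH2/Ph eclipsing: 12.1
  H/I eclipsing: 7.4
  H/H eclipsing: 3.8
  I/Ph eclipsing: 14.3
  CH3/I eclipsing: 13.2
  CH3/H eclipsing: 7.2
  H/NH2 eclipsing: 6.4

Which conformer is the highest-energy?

A

A is eclipsed. H at 0° is eclipsed with H at 0° (3.8); I at 120° is eclipsed with Ph at 120° (14.3); NH2 at 240° is eclipsed with CH3 at 240° (10.5). Total 28.6 kJ/mol.
B is eclipsed. H at 0° is eclipsed with Ph at 0° (8.5); I at 120° is eclipsed with CH3 at 120° (13.2); NH2 at 240° is eclipsed with H at 240° (6.4). Total 28.1 kJ/mol.
C is eclipsed. H at 0° is eclipsed with CH3 at 0° (7.2); I at 120° is eclipsed with H at 120° (7.4); NH2 at 240° is eclipsed with Ph at 240° (12.1). Total 26.7 kJ/mol.
A has the highest total (28.6 kJ/mol).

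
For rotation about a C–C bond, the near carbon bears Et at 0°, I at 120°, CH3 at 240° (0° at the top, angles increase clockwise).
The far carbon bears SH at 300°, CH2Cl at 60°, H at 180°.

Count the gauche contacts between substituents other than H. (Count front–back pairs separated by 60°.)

4

Non-H gauche pairs: Et(0°)/SH(300°); Et(0°)/CH2Cl(60°); I(120°)/CH2Cl(60°); CH3(240°)/SH(300°) — 4 interactions.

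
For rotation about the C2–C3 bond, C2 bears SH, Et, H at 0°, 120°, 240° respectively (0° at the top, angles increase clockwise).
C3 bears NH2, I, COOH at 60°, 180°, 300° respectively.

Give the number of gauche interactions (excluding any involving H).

4

Non-H gauche pairs: SH(0°)/NH2(60°); SH(0°)/COOH(300°); Et(120°)/NH2(60°); Et(120°)/I(180°) — 4 interactions.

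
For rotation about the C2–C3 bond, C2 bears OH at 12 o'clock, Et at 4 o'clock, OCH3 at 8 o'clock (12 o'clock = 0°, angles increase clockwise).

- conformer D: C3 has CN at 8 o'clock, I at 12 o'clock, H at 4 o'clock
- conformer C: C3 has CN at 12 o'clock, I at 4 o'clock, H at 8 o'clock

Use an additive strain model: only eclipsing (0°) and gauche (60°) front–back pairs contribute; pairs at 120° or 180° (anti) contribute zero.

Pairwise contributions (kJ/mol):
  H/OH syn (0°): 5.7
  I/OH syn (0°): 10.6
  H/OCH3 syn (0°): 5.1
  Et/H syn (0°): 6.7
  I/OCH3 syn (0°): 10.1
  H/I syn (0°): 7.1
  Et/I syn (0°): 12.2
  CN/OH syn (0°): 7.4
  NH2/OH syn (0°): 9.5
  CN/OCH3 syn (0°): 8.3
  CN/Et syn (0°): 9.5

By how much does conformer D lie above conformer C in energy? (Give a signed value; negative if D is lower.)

+0.9 kJ/mol

D is eclipsed. OH at 0° is eclipsed with I at 0° (10.6); Et at 120° is eclipsed with H at 120° (6.7); OCH3 at 240° is eclipsed with CN at 240° (8.3). Total 25.6 kJ/mol.
C is eclipsed. OH at 0° is eclipsed with CN at 0° (7.4); Et at 120° is eclipsed with I at 120° (12.2); OCH3 at 240° is eclipsed with H at 240° (5.1). Total 24.7 kJ/mol.
E(D) − E(C) = 25.6 − 24.7 = +0.9 kJ/mol.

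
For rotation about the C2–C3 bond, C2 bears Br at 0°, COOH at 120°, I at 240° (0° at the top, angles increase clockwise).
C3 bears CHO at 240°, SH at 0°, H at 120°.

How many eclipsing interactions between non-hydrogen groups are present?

Non-H eclipsing pairs: Br(0°)/SH(0°); I(240°)/CHO(240°) — 2 interactions.

2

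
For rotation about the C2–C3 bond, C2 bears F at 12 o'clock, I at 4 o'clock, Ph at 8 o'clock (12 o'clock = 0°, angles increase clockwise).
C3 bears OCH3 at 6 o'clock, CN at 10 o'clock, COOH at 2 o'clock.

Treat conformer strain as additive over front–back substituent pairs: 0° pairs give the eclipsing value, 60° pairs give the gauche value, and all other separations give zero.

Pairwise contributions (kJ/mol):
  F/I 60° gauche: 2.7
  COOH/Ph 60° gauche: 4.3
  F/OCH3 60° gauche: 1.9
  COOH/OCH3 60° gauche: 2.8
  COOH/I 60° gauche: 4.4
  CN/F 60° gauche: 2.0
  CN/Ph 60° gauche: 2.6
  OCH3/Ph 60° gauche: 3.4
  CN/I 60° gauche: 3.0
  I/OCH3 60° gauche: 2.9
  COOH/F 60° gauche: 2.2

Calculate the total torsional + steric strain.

This conformer (staggered): F–CN gauche, F–COOH gauche, I–OCH3 gauche, I–COOH gauche, Ph–OCH3 gauche, Ph–CN gauche; 2.0 + 2.2 + 2.9 + 4.4 + 3.4 + 2.6 = 17.5 kJ/mol.

17.5 kJ/mol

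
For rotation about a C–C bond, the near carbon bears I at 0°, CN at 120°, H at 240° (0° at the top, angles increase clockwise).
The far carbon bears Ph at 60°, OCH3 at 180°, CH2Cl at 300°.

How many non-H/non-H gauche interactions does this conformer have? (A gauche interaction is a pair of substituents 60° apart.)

4

Non-H gauche pairs: I(0°)/Ph(60°); I(0°)/CH2Cl(300°); CN(120°)/Ph(60°); CN(120°)/OCH3(180°) — 4 interactions.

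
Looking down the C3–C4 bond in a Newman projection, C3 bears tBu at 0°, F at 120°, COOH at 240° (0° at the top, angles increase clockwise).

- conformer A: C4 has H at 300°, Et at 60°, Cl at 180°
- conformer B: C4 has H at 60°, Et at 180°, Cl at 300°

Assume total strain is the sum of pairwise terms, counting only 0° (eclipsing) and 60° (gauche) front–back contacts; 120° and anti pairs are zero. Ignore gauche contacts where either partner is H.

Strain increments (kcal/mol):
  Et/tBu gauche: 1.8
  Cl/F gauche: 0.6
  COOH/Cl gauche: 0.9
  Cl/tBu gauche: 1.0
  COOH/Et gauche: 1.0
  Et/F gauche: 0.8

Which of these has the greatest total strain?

A

A (staggered): tBu(0°)/Et(60°) gauche 1.8; F(120°)/Et(60°) gauche 0.8; F(120°)/Cl(180°) gauche 0.6; COOH(240°)/Cl(180°) gauche 0.9 → 4.1 kcal/mol.
B (staggered): tBu(0°)/Cl(300°) gauche 1.0; F(120°)/Et(180°) gauche 0.8; COOH(240°)/Et(180°) gauche 1.0; COOH(240°)/Cl(300°) gauche 0.9 → 3.7 kcal/mol.
A has the highest total (4.1 kcal/mol).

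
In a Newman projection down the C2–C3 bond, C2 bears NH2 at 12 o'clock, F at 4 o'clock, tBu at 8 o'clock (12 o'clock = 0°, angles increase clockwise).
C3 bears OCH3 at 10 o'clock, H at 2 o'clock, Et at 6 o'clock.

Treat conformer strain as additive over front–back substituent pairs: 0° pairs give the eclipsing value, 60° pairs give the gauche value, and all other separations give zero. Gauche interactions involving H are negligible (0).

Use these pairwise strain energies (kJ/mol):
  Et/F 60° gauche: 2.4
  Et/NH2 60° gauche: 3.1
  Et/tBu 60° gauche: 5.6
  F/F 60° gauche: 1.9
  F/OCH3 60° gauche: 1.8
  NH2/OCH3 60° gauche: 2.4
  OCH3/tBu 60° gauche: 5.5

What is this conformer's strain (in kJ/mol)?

This conformer (staggered): NH2(0°)/OCH3(300°) gauche 2.4; F(120°)/Et(180°) gauche 2.4; tBu(240°)/OCH3(300°) gauche 5.5; tBu(240°)/Et(180°) gauche 5.6 → 15.9 kJ/mol.

15.9 kJ/mol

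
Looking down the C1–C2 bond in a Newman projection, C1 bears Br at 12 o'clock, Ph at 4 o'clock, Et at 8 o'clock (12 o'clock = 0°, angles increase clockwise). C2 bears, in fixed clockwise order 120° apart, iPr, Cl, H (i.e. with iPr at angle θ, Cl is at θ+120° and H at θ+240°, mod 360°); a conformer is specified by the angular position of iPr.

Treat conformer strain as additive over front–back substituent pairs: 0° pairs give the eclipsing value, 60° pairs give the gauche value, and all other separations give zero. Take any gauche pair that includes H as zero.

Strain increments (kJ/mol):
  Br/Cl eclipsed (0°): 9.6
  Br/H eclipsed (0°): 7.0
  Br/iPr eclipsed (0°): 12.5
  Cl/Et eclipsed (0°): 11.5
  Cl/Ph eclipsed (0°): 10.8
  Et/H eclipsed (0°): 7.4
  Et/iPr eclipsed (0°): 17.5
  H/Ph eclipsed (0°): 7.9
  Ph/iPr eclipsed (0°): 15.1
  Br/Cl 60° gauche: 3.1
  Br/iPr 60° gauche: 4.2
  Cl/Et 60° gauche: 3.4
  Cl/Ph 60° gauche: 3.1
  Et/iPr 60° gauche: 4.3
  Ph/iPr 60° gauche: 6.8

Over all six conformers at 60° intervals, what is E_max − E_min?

20.3 kJ/mol

iPr at 0° (eclipsed): Br(0°)/iPr(0°) eclipsed 12.5; Ph(120°)/Cl(120°) eclipsed 10.8; Et(240°)/H(240°) eclipsed 7.4 → 30.7 kJ/mol.
iPr at 60° (staggered): Br(0°)/iPr(60°) gauche 4.2; Ph(120°)/iPr(60°) gauche 6.8; Ph(120°)/Cl(180°) gauche 3.1; Et(240°)/Cl(180°) gauche 3.4 → 17.5 kJ/mol.
iPr at 120° (eclipsed): Br(0°)/H(0°) eclipsed 7.0; Ph(120°)/iPr(120°) eclipsed 15.1; Et(240°)/Cl(240°) eclipsed 11.5 → 33.6 kJ/mol.
iPr at 180° (staggered): Br(0°)/Cl(300°) gauche 3.1; Ph(120°)/iPr(180°) gauche 6.8; Et(240°)/iPr(180°) gauche 4.3; Et(240°)/Cl(300°) gauche 3.4 → 17.6 kJ/mol.
iPr at 240° (eclipsed): Br(0°)/Cl(0°) eclipsed 9.6; Ph(120°)/H(120°) eclipsed 7.9; Et(240°)/iPr(240°) eclipsed 17.5 → 35.0 kJ/mol.
iPr at 300° (staggered): Br(0°)/iPr(300°) gauche 4.2; Br(0°)/Cl(60°) gauche 3.1; Ph(120°)/Cl(60°) gauche 3.1; Et(240°)/iPr(300°) gauche 4.3 → 14.7 kJ/mol.
Max at 240° (35.0 kJ/mol), min at 300° (14.7 kJ/mol); barrier = 20.3 kJ/mol.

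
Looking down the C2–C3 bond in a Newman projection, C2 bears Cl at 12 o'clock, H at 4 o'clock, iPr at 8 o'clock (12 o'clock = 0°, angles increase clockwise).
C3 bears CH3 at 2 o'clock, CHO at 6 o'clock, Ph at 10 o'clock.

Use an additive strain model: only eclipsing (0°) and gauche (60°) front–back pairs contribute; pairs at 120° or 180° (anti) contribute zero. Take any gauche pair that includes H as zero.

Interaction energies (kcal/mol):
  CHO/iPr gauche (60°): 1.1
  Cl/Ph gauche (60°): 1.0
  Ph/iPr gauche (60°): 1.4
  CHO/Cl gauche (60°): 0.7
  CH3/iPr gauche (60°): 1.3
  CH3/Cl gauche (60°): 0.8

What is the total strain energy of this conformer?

This conformer is staggered. Cl at 0° is gauche with CH3 at 60° (0.8); Cl at 0° is gauche with Ph at 300° (1.0); iPr at 240° is gauche with CHO at 180° (1.1); iPr at 240° is gauche with Ph at 300° (1.4). Total 4.3 kcal/mol.

4.3 kcal/mol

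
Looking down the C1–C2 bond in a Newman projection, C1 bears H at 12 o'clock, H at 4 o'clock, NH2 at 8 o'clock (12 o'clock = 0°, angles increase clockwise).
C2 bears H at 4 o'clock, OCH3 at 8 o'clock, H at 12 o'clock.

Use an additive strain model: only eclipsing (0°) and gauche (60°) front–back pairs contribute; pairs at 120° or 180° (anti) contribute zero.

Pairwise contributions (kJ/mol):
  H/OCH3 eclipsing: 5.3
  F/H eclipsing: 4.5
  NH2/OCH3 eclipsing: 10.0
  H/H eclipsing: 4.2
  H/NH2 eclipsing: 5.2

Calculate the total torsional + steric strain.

18.4 kJ/mol

This conformer is eclipsed. H at 0° is eclipsed with H at 0° (4.2); H at 120° is eclipsed with H at 120° (4.2); NH2 at 240° is eclipsed with OCH3 at 240° (10.0). Total 18.4 kJ/mol.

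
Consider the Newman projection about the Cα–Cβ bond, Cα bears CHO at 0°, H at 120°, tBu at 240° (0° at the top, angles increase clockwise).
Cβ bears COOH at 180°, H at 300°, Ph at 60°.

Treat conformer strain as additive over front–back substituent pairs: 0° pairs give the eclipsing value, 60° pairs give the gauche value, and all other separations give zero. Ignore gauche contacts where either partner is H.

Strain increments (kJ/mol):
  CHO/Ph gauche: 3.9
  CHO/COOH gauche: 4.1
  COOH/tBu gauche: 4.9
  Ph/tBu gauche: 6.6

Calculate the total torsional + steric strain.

This conformer (staggered): CHO–Ph gauche, tBu–COOH gauche; 3.9 + 4.9 = 8.8 kJ/mol.

8.8 kJ/mol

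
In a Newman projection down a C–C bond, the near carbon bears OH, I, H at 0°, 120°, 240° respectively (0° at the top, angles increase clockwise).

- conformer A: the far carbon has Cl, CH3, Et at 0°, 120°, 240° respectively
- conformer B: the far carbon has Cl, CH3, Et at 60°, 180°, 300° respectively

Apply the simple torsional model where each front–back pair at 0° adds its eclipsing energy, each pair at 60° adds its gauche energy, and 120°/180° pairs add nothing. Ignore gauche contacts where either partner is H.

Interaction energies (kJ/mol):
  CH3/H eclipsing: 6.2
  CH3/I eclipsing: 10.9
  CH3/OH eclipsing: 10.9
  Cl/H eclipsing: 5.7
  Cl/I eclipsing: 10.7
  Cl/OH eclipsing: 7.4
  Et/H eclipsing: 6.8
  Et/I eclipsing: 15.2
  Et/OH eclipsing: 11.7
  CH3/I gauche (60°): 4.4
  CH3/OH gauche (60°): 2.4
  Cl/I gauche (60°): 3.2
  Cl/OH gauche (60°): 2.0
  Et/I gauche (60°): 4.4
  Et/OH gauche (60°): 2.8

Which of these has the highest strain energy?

A

A (eclipsed): OH(0°)/Cl(0°) eclipsed 7.4; I(120°)/CH3(120°) eclipsed 10.9; H(240°)/Et(240°) eclipsed 6.8 → 25.1 kJ/mol.
B (staggered): OH(0°)/Cl(60°) gauche 2.0; OH(0°)/Et(300°) gauche 2.8; I(120°)/Cl(60°) gauche 3.2; I(120°)/CH3(180°) gauche 4.4 → 12.4 kJ/mol.
A has the highest total (25.1 kJ/mol).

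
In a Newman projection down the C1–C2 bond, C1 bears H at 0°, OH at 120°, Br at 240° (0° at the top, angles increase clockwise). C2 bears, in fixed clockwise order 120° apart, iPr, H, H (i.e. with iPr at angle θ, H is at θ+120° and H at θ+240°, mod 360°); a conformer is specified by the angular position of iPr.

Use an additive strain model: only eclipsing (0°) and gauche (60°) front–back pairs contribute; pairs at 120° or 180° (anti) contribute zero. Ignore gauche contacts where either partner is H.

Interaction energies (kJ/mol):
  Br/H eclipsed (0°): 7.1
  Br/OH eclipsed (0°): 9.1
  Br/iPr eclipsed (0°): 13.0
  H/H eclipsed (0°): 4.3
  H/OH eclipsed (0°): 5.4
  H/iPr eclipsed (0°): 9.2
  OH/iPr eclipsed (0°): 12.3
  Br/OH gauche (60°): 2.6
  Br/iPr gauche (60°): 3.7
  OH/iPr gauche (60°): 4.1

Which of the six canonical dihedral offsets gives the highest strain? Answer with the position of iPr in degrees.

120°

iPr at 0° (eclipsed): H(0°)/iPr(0°) eclipsed 9.2; OH(120°)/H(120°) eclipsed 5.4; Br(240°)/H(240°) eclipsed 7.1 → 21.7 kJ/mol.
iPr at 60° (staggered): OH(120°)/iPr(60°) gauche 4.1 → 4.1 kJ/mol.
iPr at 120° (eclipsed): H(0°)/H(0°) eclipsed 4.3; OH(120°)/iPr(120°) eclipsed 12.3; Br(240°)/H(240°) eclipsed 7.1 → 23.7 kJ/mol.
iPr at 180° (staggered): OH(120°)/iPr(180°) gauche 4.1; Br(240°)/iPr(180°) gauche 3.7 → 7.8 kJ/mol.
iPr at 240° (eclipsed): H(0°)/H(0°) eclipsed 4.3; OH(120°)/H(120°) eclipsed 5.4; Br(240°)/iPr(240°) eclipsed 13.0 → 22.7 kJ/mol.
iPr at 300° (staggered): Br(240°)/iPr(300°) gauche 3.7 → 3.7 kJ/mol.
The maximum (23.7 kJ/mol) occurs with iPr at 120°.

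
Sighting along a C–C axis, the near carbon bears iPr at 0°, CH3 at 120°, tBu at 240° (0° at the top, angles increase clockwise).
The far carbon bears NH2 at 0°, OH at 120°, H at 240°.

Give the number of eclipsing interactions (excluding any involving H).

Non-H eclipsing pairs: iPr(0°)/NH2(0°); CH3(120°)/OH(120°) — 2 interactions.

2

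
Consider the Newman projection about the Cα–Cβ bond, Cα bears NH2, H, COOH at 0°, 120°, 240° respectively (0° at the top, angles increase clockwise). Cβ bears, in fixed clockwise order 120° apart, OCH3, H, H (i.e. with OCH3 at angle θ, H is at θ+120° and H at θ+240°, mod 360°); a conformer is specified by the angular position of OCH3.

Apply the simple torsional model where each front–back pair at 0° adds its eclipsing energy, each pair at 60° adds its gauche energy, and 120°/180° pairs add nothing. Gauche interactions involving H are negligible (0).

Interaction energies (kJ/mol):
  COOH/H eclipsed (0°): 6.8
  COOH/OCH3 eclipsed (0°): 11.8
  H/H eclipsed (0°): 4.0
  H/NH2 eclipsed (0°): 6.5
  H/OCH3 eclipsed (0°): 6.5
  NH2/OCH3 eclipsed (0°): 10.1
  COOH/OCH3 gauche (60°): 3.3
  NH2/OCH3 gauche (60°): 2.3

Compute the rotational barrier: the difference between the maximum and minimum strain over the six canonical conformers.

20.0 kJ/mol

OCH3 at 0° (eclipsed): NH2(0°)/OCH3(0°) eclipsed 10.1; H(120°)/H(120°) eclipsed 4.0; COOH(240°)/H(240°) eclipsed 6.8 → 20.9 kJ/mol.
OCH3 at 60° (staggered): NH2(0°)/OCH3(60°) gauche 2.3 → 2.3 kJ/mol.
OCH3 at 120° (eclipsed): NH2(0°)/H(0°) eclipsed 6.5; H(120°)/OCH3(120°) eclipsed 6.5; COOH(240°)/H(240°) eclipsed 6.8 → 19.8 kJ/mol.
OCH3 at 180° (staggered): COOH(240°)/OCH3(180°) gauche 3.3 → 3.3 kJ/mol.
OCH3 at 240° (eclipsed): NH2(0°)/H(0°) eclipsed 6.5; H(120°)/H(120°) eclipsed 4.0; COOH(240°)/OCH3(240°) eclipsed 11.8 → 22.3 kJ/mol.
OCH3 at 300° (staggered): NH2(0°)/OCH3(300°) gauche 2.3; COOH(240°)/OCH3(300°) gauche 3.3 → 5.6 kJ/mol.
Max at 240° (22.3 kJ/mol), min at 60° (2.3 kJ/mol); barrier = 20.0 kJ/mol.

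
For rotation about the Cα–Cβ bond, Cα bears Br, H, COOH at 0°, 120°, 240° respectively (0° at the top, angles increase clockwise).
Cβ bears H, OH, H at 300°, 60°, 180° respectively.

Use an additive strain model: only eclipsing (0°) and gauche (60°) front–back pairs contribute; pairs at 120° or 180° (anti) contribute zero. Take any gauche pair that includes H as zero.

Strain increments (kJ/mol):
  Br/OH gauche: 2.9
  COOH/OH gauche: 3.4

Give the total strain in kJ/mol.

2.9 kJ/mol

This conformer (staggered): Br(0°)/OH(60°) gauche 2.9 → 2.9 kJ/mol.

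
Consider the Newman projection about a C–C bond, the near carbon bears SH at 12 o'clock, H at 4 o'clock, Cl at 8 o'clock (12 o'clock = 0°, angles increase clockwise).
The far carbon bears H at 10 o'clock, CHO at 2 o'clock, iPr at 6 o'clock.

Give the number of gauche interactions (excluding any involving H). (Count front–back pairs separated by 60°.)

2

Non-H gauche pairs: SH(0°)/CHO(60°); Cl(240°)/iPr(180°) — 2 interactions.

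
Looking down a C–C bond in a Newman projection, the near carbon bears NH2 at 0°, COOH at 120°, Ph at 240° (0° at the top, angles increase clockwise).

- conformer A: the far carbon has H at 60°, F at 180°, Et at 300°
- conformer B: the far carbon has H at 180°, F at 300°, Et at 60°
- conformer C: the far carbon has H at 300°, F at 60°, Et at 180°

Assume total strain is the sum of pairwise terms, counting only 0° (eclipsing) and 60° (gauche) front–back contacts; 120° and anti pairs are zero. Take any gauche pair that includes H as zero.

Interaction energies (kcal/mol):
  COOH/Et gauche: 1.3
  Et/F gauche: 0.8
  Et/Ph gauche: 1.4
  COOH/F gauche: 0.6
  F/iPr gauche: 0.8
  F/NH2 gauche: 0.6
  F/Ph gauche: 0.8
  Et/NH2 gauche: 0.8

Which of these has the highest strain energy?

C

A (staggered): NH2(0°)/Et(300°) gauche 0.8; COOH(120°)/F(180°) gauche 0.6; Ph(240°)/F(180°) gauche 0.8; Ph(240°)/Et(300°) gauche 1.4 → 3.6 kcal/mol.
B (staggered): NH2(0°)/F(300°) gauche 0.6; NH2(0°)/Et(60°) gauche 0.8; COOH(120°)/Et(60°) gauche 1.3; Ph(240°)/F(300°) gauche 0.8 → 3.5 kcal/mol.
C (staggered): NH2(0°)/F(60°) gauche 0.6; COOH(120°)/F(60°) gauche 0.6; COOH(120°)/Et(180°) gauche 1.3; Ph(240°)/Et(180°) gauche 1.4 → 3.9 kcal/mol.
C has the highest total (3.9 kcal/mol).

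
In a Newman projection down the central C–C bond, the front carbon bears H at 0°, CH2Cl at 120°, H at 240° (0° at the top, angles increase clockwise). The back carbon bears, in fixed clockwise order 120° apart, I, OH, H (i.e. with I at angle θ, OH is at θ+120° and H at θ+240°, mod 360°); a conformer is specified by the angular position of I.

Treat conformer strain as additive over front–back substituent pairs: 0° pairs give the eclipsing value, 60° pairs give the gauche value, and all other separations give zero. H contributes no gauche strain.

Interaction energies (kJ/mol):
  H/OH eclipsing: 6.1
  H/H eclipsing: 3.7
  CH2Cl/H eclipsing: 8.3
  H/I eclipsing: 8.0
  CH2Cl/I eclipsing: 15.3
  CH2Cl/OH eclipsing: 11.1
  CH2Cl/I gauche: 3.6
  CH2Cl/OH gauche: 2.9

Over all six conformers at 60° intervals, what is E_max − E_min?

22.2 kJ/mol

I at 0° (eclipsed): H–I eclipsed, CH2Cl–OH eclipsed, H–H eclipsed; 8.0 + 11.1 + 3.7 = 22.8 kJ/mol.
I at 60° (staggered): CH2Cl–I gauche, CH2Cl–OH gauche; 3.6 + 2.9 = 6.5 kJ/mol.
I at 120° (eclipsed): H–H eclipsed, CH2Cl–I eclipsed, H–OH eclipsed; 3.7 + 15.3 + 6.1 = 25.1 kJ/mol.
I at 180° (staggered): CH2Cl–I gauche; 3.6 = 3.6 kJ/mol.
I at 240° (eclipsed): H–OH eclipsed, CH2Cl–H eclipsed, H–I eclipsed; 6.1 + 8.3 + 8.0 = 22.4 kJ/mol.
I at 300° (staggered): CH2Cl–OH gauche; 2.9 = 2.9 kJ/mol.
Max at 120° (25.1 kJ/mol), min at 300° (2.9 kJ/mol); barrier = 22.2 kJ/mol.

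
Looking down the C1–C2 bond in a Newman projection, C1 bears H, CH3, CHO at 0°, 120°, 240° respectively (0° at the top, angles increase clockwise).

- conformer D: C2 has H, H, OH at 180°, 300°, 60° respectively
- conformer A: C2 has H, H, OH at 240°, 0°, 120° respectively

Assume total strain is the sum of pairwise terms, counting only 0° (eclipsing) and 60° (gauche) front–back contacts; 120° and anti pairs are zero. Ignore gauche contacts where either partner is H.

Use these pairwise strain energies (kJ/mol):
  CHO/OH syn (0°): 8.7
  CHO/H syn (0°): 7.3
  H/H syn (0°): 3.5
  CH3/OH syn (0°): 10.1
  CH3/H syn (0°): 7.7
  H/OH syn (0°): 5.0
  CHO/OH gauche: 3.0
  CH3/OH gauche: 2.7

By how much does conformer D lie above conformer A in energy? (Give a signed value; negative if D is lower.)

-18.2 kJ/mol

D (staggered): CH3(120°)/OH(60°) gauche 2.7 → 2.7 kJ/mol.
A (eclipsed): H(0°)/H(0°) eclipsed 3.5; CH3(120°)/OH(120°) eclipsed 10.1; CHO(240°)/H(240°) eclipsed 7.3 → 20.9 kJ/mol.
E(D) − E(A) = 2.7 − 20.9 = -18.2 kJ/mol.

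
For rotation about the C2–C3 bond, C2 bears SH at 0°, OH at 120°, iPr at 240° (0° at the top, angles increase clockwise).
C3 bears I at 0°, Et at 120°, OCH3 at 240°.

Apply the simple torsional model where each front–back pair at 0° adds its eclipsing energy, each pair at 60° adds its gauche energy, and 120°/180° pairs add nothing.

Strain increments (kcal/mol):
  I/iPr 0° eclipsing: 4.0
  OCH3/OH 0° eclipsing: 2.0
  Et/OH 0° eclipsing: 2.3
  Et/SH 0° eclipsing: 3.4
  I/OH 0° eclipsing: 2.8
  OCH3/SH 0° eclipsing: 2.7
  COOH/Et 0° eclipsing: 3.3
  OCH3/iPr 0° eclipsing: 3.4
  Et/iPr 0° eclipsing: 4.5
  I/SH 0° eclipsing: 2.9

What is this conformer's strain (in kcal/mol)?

8.6 kcal/mol

This conformer (eclipsed): SH–I eclipsed, OH–Et eclipsed, iPr–OCH3 eclipsed; 2.9 + 2.3 + 3.4 = 8.6 kcal/mol.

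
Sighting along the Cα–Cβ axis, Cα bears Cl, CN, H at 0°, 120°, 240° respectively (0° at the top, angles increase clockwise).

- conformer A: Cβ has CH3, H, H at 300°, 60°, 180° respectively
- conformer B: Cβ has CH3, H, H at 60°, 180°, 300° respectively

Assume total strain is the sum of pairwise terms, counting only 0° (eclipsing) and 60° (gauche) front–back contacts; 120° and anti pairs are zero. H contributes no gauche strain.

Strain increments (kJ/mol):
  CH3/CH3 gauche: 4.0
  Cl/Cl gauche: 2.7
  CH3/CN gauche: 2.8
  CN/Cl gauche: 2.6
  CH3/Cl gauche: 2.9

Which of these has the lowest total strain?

A (staggered): Cl(0°)/CH3(300°) gauche 2.9 → 2.9 kJ/mol.
B (staggered): Cl(0°)/CH3(60°) gauche 2.9; CN(120°)/CH3(60°) gauche 2.8 → 5.7 kJ/mol.
A has the lowest total (2.9 kJ/mol).

A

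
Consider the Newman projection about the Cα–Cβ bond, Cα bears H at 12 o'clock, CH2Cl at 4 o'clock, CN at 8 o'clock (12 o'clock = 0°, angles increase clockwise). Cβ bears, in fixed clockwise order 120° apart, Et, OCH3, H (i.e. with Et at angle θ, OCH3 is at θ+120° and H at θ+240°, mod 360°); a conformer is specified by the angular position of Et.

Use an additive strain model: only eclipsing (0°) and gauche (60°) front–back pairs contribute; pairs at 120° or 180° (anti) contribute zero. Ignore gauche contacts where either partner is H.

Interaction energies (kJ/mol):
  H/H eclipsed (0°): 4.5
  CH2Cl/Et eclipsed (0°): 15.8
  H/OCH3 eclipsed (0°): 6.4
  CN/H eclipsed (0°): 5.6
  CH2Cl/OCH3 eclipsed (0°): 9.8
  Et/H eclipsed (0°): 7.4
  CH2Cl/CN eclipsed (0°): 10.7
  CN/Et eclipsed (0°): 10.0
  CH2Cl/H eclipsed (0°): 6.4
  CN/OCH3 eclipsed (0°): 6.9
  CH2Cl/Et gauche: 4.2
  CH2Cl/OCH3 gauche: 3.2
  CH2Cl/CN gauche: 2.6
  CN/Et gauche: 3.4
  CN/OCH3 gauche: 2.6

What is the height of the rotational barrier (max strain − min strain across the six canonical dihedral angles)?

Et at 0° (eclipsed): H–Et eclipsed, CH2Cl–OCH3 eclipsed, CN–H eclipsed; 7.4 + 9.8 + 5.6 = 22.8 kJ/mol.
Et at 60° (staggered): CH2Cl–Et gauche, CH2Cl–OCH3 gauche, CN–OCH3 gauche; 4.2 + 3.2 + 2.6 = 10.0 kJ/mol.
Et at 120° (eclipsed): H–H eclipsed, CH2Cl–Et eclipsed, CN–OCH3 eclipsed; 4.5 + 15.8 + 6.9 = 27.2 kJ/mol.
Et at 180° (staggered): CH2Cl–Et gauche, CN–Et gauche, CN–OCH3 gauche; 4.2 + 3.4 + 2.6 = 10.2 kJ/mol.
Et at 240° (eclipsed): H–OCH3 eclipsed, CH2Cl–H eclipsed, CN–Et eclipsed; 6.4 + 6.4 + 10.0 = 22.8 kJ/mol.
Et at 300° (staggered): CH2Cl–OCH3 gauche, CN–Et gauche; 3.2 + 3.4 = 6.6 kJ/mol.
Max at 120° (27.2 kJ/mol), min at 300° (6.6 kJ/mol); barrier = 20.6 kJ/mol.

20.6 kJ/mol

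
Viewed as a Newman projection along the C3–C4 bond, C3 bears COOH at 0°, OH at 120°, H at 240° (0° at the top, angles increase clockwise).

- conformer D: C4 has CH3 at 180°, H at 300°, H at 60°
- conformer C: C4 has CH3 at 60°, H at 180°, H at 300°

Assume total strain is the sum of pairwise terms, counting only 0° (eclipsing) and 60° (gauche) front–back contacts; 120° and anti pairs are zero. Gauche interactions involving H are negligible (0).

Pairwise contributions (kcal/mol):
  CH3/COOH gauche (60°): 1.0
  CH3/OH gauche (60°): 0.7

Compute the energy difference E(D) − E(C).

D is staggered. OH at 120° is gauche with CH3 at 180° (0.7). Total 0.7 kcal/mol.
C is staggered. COOH at 0° is gauche with CH3 at 60° (1.0); OH at 120° is gauche with CH3 at 60° (0.7). Total 1.7 kcal/mol.
E(D) − E(C) = 0.7 − 1.7 = -1.0 kcal/mol.

-1.0 kcal/mol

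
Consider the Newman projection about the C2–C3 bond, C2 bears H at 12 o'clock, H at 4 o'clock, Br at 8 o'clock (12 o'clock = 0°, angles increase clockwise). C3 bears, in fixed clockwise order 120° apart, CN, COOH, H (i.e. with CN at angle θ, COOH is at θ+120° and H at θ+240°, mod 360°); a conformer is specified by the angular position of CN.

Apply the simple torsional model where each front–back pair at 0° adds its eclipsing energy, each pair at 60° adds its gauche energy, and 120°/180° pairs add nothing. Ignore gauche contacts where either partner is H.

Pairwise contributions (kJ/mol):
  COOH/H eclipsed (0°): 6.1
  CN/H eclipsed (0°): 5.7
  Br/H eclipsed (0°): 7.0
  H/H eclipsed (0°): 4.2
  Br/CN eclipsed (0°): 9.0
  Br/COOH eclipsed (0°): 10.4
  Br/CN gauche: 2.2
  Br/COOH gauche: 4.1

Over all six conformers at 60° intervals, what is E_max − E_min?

CN at 0° is eclipsed. H at 0° is eclipsed with CN at 0° (5.7); H at 120° is eclipsed with COOH at 120° (6.1); Br at 240° is eclipsed with H at 240° (7.0). Total 18.8 kJ/mol.
CN at 60° is staggered. Br at 240° is gauche with COOH at 180° (4.1). Total 4.1 kJ/mol.
CN at 120° is eclipsed. H at 0° is eclipsed with H at 0° (4.2); H at 120° is eclipsed with CN at 120° (5.7); Br at 240° is eclipsed with COOH at 240° (10.4). Total 20.3 kJ/mol.
CN at 180° is staggered. Br at 240° is gauche with CN at 180° (2.2); Br at 240° is gauche with COOH at 300° (4.1). Total 6.3 kJ/mol.
CN at 240° is eclipsed. H at 0° is eclipsed with COOH at 0° (6.1); H at 120° is eclipsed with H at 120° (4.2); Br at 240° is eclipsed with CN at 240° (9.0). Total 19.3 kJ/mol.
CN at 300° is staggered. Br at 240° is gauche with CN at 300° (2.2). Total 2.2 kJ/mol.
Max at 120° (20.3 kJ/mol), min at 300° (2.2 kJ/mol); barrier = 18.1 kJ/mol.

18.1 kJ/mol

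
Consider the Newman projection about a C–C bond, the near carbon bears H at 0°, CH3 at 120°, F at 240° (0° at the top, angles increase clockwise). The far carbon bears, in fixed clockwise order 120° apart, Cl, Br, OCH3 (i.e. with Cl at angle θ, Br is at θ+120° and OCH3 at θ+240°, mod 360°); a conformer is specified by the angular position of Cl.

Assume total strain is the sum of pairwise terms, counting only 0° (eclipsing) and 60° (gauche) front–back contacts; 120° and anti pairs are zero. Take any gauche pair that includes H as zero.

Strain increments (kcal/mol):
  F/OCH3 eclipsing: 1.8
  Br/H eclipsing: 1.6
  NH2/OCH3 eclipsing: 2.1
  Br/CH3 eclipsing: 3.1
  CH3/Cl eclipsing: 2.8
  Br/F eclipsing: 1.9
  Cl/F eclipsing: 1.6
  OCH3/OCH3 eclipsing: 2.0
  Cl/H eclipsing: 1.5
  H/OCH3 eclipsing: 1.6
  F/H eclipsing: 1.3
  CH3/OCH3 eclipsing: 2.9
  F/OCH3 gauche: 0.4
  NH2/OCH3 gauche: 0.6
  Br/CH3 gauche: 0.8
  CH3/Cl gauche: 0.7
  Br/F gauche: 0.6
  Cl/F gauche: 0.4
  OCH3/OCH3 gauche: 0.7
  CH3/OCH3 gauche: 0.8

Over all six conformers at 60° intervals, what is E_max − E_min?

Cl at 0° (eclipsed): H(0°)/Cl(0°) eclipsed 1.5; CH3(120°)/Br(120°) eclipsed 3.1; F(240°)/OCH3(240°) eclipsed 1.8 → 6.4 kcal/mol.
Cl at 60° (staggered): CH3(120°)/Cl(60°) gauche 0.7; CH3(120°)/Br(180°) gauche 0.8; F(240°)/Br(180°) gauche 0.6; F(240°)/OCH3(300°) gauche 0.4 → 2.5 kcal/mol.
Cl at 120° (eclipsed): H(0°)/OCH3(0°) eclipsed 1.6; CH3(120°)/Cl(120°) eclipsed 2.8; F(240°)/Br(240°) eclipsed 1.9 → 6.3 kcal/mol.
Cl at 180° (staggered): CH3(120°)/Cl(180°) gauche 0.7; CH3(120°)/OCH3(60°) gauche 0.8; F(240°)/Cl(180°) gauche 0.4; F(240°)/Br(300°) gauche 0.6 → 2.5 kcal/mol.
Cl at 240° (eclipsed): H(0°)/Br(0°) eclipsed 1.6; CH3(120°)/OCH3(120°) eclipsed 2.9; F(240°)/Cl(240°) eclipsed 1.6 → 6.1 kcal/mol.
Cl at 300° (staggered): CH3(120°)/Br(60°) gauche 0.8; CH3(120°)/OCH3(180°) gauche 0.8; F(240°)/Cl(300°) gauche 0.4; F(240°)/OCH3(180°) gauche 0.4 → 2.4 kcal/mol.
Max at 0° (6.4 kcal/mol), min at 300° (2.4 kcal/mol); barrier = 4.0 kcal/mol.

4.0 kcal/mol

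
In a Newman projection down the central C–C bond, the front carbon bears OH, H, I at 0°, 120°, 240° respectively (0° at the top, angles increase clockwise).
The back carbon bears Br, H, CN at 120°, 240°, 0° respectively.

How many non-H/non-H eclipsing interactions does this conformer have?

1

Non-H eclipsing pairs: OH(0°)/CN(0°) — 1 interaction.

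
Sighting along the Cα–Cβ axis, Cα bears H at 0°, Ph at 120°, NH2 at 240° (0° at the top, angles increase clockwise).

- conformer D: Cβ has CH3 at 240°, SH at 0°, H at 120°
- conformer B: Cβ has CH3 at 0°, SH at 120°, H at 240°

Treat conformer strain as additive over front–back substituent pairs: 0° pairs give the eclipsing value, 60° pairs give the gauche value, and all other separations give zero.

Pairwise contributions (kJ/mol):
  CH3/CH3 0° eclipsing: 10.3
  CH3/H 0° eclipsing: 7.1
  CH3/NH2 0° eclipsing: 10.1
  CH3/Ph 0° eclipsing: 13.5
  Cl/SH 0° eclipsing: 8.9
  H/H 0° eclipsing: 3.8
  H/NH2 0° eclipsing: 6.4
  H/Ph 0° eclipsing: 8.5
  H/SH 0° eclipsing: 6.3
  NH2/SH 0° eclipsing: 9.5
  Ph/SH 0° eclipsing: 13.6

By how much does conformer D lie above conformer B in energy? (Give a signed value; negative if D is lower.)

-2.2 kJ/mol

D (eclipsed): H(0°)/SH(0°) eclipsed 6.3; Ph(120°)/H(120°) eclipsed 8.5; NH2(240°)/CH3(240°) eclipsed 10.1 → 24.9 kJ/mol.
B (eclipsed): H(0°)/CH3(0°) eclipsed 7.1; Ph(120°)/SH(120°) eclipsed 13.6; NH2(240°)/H(240°) eclipsed 6.4 → 27.1 kJ/mol.
E(D) − E(B) = 24.9 − 27.1 = -2.2 kJ/mol.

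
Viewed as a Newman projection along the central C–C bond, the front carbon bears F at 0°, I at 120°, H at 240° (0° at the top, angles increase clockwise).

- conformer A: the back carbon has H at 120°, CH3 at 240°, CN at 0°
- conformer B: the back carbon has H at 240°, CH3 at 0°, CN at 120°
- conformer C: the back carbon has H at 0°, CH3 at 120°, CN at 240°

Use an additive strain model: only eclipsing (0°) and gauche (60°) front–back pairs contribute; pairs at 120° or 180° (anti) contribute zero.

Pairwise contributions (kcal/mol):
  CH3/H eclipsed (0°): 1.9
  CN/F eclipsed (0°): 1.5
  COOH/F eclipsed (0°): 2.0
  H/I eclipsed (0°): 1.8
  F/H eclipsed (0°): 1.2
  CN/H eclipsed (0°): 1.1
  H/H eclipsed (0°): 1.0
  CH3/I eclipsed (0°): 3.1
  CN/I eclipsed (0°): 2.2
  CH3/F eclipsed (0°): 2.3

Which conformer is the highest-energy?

B

A is eclipsed. F at 0° is eclipsed with CN at 0° (1.5); I at 120° is eclipsed with H at 120° (1.8); H at 240° is eclipsed with CH3 at 240° (1.9). Total 5.2 kcal/mol.
B is eclipsed. F at 0° is eclipsed with CH3 at 0° (2.3); I at 120° is eclipsed with CN at 120° (2.2); H at 240° is eclipsed with H at 240° (1.0). Total 5.5 kcal/mol.
C is eclipsed. F at 0° is eclipsed with H at 0° (1.2); I at 120° is eclipsed with CH3 at 120° (3.1); H at 240° is eclipsed with CN at 240° (1.1). Total 5.4 kcal/mol.
B has the highest total (5.5 kcal/mol).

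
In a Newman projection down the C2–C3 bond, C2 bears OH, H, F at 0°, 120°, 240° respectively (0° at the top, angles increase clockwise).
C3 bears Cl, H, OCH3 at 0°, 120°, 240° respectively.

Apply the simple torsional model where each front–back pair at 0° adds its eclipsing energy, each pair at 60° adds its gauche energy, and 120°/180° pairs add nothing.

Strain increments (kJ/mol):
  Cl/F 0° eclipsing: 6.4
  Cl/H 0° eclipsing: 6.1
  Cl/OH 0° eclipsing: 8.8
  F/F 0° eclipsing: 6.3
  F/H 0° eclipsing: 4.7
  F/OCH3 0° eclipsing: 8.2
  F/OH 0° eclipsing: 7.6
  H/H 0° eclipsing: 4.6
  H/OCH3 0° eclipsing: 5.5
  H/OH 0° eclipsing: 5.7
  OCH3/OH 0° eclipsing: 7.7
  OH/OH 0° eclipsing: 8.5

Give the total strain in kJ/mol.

21.6 kJ/mol

This conformer (eclipsed): OH(0°)/Cl(0°) eclipsed 8.8; H(120°)/H(120°) eclipsed 4.6; F(240°)/OCH3(240°) eclipsed 8.2 → 21.6 kJ/mol.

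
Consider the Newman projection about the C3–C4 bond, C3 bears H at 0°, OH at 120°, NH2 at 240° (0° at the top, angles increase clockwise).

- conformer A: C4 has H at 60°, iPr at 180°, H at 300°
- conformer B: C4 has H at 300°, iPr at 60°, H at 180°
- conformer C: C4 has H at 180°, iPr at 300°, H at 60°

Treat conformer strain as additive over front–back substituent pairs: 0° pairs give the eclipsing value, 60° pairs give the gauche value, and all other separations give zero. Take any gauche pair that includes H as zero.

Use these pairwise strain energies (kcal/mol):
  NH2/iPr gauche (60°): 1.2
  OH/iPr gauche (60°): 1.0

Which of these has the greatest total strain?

A (staggered): OH(120°)/iPr(180°) gauche 1.0; NH2(240°)/iPr(180°) gauche 1.2 → 2.2 kcal/mol.
B (staggered): OH(120°)/iPr(60°) gauche 1.0 → 1.0 kcal/mol.
C (staggered): NH2(240°)/iPr(300°) gauche 1.2 → 1.2 kcal/mol.
A has the highest total (2.2 kcal/mol).

A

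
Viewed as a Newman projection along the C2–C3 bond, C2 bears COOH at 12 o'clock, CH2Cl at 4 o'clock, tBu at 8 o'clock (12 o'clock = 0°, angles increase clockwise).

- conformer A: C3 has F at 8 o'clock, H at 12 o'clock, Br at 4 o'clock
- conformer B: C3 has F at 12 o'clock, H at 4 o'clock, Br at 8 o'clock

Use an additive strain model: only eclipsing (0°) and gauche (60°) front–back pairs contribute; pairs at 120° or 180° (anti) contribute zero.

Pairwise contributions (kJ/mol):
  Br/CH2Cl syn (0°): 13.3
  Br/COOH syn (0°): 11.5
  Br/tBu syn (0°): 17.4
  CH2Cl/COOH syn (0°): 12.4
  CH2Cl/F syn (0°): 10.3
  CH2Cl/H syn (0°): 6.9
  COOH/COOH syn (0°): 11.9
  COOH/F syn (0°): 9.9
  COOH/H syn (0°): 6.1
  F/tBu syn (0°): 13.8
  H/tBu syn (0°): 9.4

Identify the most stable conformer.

A

A (eclipsed): COOH–H eclipsed, CH2Cl–Br eclipsed, tBu–F eclipsed; 6.1 + 13.3 + 13.8 = 33.2 kJ/mol.
B (eclipsed): COOH–F eclipsed, CH2Cl–H eclipsed, tBu–Br eclipsed; 9.9 + 6.9 + 17.4 = 34.2 kJ/mol.
A has the lowest total (33.2 kJ/mol).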